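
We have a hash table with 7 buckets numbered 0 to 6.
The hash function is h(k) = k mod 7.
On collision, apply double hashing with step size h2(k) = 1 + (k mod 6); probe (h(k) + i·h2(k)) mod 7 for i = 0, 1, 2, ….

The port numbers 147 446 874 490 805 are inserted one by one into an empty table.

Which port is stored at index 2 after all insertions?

805

Insert 147: h=0, slot 0 empty -> index 0.
Insert 446: h=5, slot 5 empty -> index 5.
Insert 874: h=6, slot 6 empty -> index 6.
Insert 490: h=0, h2=5, slots 0,5 occupied -> index 3.
Insert 805: h=0, h2=2, slot 0 occupied -> index 2.
Table: [147, —, 805, 490, —, 446, 874]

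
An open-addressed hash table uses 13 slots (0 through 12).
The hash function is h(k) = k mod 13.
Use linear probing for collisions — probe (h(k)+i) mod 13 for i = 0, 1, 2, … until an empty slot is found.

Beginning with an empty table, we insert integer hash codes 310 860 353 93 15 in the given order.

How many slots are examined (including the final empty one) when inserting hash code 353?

2

Insert 310: h=11, slot 11 empty → index 11.
Insert 860: h=2, slot 2 empty → index 2.
Insert 353: h=2, slot 2 occupied → index 3.
Insert 93: h=2, slots 2,3 occupied → index 4.
Insert 15: h=2, slots 2,3,4 occupied → index 5.
Table: [., ., 860, 353, 93, 15, ., ., ., ., ., 310, .]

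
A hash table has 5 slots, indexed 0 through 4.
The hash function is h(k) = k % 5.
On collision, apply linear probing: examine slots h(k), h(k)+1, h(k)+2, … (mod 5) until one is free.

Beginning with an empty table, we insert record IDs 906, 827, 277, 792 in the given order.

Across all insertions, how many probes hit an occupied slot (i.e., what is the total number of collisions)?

3

906: h=1 -> slot 1
827: h=2 -> slot 2
277: h=2, probe 2,3 -> slot 3
792: h=2, probe 2,3,4 -> slot 4
Table: [—, 906, 827, 277, 792]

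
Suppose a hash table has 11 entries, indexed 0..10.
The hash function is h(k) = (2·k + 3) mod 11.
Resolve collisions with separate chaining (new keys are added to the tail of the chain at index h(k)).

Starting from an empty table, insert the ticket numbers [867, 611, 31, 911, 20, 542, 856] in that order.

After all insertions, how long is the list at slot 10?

5

Insert 867: h=10, bucket 10 empty -> new chain.
Insert 611: h=4, bucket 4 empty -> new chain.
Insert 31: h=10, bucket 10 nonempty -> append to chain.
Insert 911: h=10, bucket 10 nonempty -> append to chain.
Insert 20: h=10, bucket 10 nonempty -> append to chain.
Insert 542: h=9, bucket 9 empty -> new chain.
Insert 856: h=10, bucket 10 nonempty -> append to chain.
Final buckets:
0: -
1: -
2: -
3: -
4: 611
5: -
6: -
7: -
8: -
9: 542
10: 867 -> 31 -> 911 -> 20 -> 856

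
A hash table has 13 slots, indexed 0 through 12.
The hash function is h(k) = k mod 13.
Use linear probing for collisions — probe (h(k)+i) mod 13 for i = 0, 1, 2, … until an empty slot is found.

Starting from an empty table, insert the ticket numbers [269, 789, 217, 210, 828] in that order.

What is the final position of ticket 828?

12

269 hashes to 9; slot 9 is free => place at 9.
789 hashes to 9; 9 taken => place at 10.
217 hashes to 9; 9,10 taken => place at 11.
210 hashes to 2; slot 2 is free => place at 2.
828 hashes to 9; 9,10,11 taken => place at 12.
Table: [-, -, 210, -, -, -, -, -, -, 269, 789, 217, 828]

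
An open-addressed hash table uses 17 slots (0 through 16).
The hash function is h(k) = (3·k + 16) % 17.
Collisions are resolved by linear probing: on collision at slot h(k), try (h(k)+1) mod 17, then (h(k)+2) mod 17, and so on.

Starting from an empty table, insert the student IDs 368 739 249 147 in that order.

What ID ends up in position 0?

147

Insert 368: h=15, slot 15 empty -> index 15.
Insert 739: h=6, slot 6 empty -> index 6.
Insert 249: h=15, slot 15 occupied -> index 16.
Insert 147: h=15, slots 15,16 occupied -> index 0.
Table: [147, _, _, _, _, _, 739, _, _, _, _, _, _, _, _, 368, 249]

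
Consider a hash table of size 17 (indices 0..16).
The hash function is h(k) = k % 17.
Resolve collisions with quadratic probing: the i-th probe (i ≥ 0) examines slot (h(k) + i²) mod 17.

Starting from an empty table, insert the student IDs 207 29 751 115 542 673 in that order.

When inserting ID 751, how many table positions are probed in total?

2

207 hashes to 3; slot 3 is free -> place at 3.
29 hashes to 12; slot 12 is free -> place at 12.
751 hashes to 3; 3 taken -> place at 4.
115 hashes to 13; slot 13 is free -> place at 13.
542 hashes to 15; slot 15 is free -> place at 15.
673 hashes to 10; slot 10 is free -> place at 10.
Table: [., ., ., 207, 751, ., ., ., ., ., 673, ., 29, 115, ., 542, .]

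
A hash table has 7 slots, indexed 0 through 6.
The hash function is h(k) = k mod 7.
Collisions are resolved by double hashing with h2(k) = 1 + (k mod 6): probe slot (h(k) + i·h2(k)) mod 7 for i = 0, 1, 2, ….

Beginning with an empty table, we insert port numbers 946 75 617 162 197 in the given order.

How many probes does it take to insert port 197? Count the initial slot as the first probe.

3

946 hashes to 1; slot 1 is free → place at 1.
75 hashes to 5; slot 5 is free → place at 5.
617 hashes to 1, h2=6; 1 taken → place at 0.
162 hashes to 1, h2=1; 1 taken → place at 2.
197 hashes to 1, h2=6; 1,0 taken → place at 6.
Table: [617, 946, 162, ∅, ∅, 75, 197]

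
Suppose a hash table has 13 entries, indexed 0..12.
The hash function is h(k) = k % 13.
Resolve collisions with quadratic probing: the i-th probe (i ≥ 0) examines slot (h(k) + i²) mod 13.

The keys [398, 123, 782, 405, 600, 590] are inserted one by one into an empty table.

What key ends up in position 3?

398: h=8 -> slot 8
123: h=6 -> slot 6
782: h=2 -> slot 2
405: h=2, probe 2,3 -> slot 3
600: h=2, probe 2,3,6,11 -> slot 11
590: h=5 -> slot 5
Table: [—, —, 782, 405, —, 590, 123, —, 398, —, —, 600, —]

405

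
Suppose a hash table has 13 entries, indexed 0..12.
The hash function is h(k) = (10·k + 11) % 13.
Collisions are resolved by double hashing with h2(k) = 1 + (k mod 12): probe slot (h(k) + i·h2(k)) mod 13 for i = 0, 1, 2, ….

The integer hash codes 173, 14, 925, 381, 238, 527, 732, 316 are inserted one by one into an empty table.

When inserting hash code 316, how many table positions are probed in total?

173 hashes to 12; slot 12 is free => place at 12.
14 hashes to 8; slot 8 is free => place at 8.
925 hashes to 5; slot 5 is free => place at 5.
381 hashes to 12, h2=10; 12 taken => place at 9.
238 hashes to 12, h2=11; 12 taken => place at 10.
527 hashes to 3; slot 3 is free => place at 3.
732 hashes to 12, h2=1; 12 taken => place at 0.
316 hashes to 12, h2=5; 12 taken => place at 4.
Table: [732, ∅, ∅, 527, 316, 925, ∅, ∅, 14, 381, 238, ∅, 173]

2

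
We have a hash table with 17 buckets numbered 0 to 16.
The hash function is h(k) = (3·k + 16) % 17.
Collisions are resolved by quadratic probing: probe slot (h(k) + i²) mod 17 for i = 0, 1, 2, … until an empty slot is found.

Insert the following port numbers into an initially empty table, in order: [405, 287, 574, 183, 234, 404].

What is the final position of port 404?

405 hashes to 7; slot 7 is free → place at 7.
287 hashes to 10; slot 10 is free → place at 10.
574 hashes to 4; slot 4 is free → place at 4.
183 hashes to 4; 4 taken → place at 5.
234 hashes to 4; 4,5 taken → place at 8.
404 hashes to 4; 4,5,8 taken → place at 13.
Table: [-, -, -, -, 574, 183, -, 405, 234, -, 287, -, -, 404, -, -, -]

13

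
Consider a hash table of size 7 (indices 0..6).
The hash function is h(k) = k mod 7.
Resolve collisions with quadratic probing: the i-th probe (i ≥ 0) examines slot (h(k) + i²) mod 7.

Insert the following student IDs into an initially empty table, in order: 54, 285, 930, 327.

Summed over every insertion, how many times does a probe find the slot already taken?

4

54: h=5 -> slot 5
285: h=5, probe 5,6 -> slot 6
930: h=6, probe 6,0 -> slot 0
327: h=5, probe 5,6,2 -> slot 2
Table: [930, -, 327, -, -, 54, 285]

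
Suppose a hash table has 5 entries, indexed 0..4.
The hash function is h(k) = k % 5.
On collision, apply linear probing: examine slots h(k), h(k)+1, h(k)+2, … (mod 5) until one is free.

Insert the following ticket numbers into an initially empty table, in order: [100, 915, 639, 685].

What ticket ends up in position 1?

915

100 hashes to 0; slot 0 is free → place at 0.
915 hashes to 0; 0 taken → place at 1.
639 hashes to 4; slot 4 is free → place at 4.
685 hashes to 0; 0,1 taken → place at 2.
Table: [100, 915, 685, —, 639]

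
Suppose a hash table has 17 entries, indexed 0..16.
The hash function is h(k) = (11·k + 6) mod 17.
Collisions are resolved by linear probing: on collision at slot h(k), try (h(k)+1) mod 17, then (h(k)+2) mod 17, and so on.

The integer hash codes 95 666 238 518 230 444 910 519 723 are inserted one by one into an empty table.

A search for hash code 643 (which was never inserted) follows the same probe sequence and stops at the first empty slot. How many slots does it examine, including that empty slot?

Insert 95: h=14, slot 14 empty => index 14.
Insert 666: h=5, slot 5 empty => index 5.
Insert 238: h=6, slot 6 empty => index 6.
Insert 518: h=9, slot 9 empty => index 9.
Insert 230: h=3, slot 3 empty => index 3.
Insert 444: h=11, slot 11 empty => index 11.
Insert 910: h=3, slot 3 occupied => index 4.
Insert 519: h=3, slots 3,4,5,6 occupied => index 7.
Insert 723: h=3, slots 3,4,5,6,7 occupied => index 8.
Table: [—, —, —, 230, 910, 666, 238, 519, 723, 518, —, 444, —, —, 95, —, —]
Lookup 643: h=7, probe 7,8,9,10 → slot 10 empty, not found.

4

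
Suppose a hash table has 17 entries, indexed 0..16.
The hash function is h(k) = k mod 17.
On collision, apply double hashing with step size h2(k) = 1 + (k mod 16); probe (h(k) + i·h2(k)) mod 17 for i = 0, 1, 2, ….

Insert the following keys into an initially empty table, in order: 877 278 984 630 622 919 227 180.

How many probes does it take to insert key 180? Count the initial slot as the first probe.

3

Insert 877: h=10, slot 10 empty => index 10.
Insert 278: h=6, slot 6 empty => index 6.
Insert 984: h=15, slot 15 empty => index 15.
Insert 630: h=1, slot 1 empty => index 1.
Insert 622: h=10, h2=15, slot 10 occupied => index 8.
Insert 919: h=1, h2=8, slot 1 occupied => index 9.
Insert 227: h=6, h2=4, slots 6,10 occupied => index 14.
Insert 180: h=10, h2=5, slots 10,15 occupied => index 3.
Table: [-, 630, -, 180, -, -, 278, -, 622, 919, 877, -, -, -, 227, 984, -]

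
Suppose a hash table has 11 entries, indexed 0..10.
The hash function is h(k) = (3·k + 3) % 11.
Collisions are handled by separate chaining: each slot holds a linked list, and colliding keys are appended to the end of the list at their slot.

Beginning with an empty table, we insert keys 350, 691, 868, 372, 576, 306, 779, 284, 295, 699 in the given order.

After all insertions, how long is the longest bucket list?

7

350 → bucket 8
691 → bucket 8 (collision)
868 → bucket 0
372 → bucket 8 (collision)
576 → bucket 4
306 → bucket 8 (collision)
779 → bucket 8 (collision)
284 → bucket 8 (collision)
295 → bucket 8 (collision)
699 → bucket 10
Final buckets:
0: 868
1: —
2: —
3: —
4: 576
5: —
6: —
7: —
8: 350 -> 691 -> 372 -> 306 -> 779 -> 284 -> 295
9: —
10: 699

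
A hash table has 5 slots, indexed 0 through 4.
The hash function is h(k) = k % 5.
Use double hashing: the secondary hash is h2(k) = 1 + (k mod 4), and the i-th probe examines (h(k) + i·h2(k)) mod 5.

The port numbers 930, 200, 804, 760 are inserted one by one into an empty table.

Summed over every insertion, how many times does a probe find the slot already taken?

930 hashes to 0; slot 0 is free → place at 0.
200 hashes to 0, h2=1; 0 taken → place at 1.
804 hashes to 4; slot 4 is free → place at 4.
760 hashes to 0, h2=1; 0,1 taken → place at 2.
Table: [930, 200, 760, _, 804]

3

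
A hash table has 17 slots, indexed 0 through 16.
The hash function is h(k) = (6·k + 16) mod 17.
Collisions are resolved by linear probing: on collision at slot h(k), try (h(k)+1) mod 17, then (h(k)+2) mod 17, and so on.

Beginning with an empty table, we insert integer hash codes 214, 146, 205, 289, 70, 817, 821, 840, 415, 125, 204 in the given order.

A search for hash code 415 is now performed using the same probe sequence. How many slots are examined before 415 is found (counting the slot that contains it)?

Insert 214: h=8, slot 8 empty => index 8.
Insert 146: h=8, slot 8 occupied => index 9.
Insert 205: h=5, slot 5 empty => index 5.
Insert 289: h=16, slot 16 empty => index 16.
Insert 70: h=11, slot 11 empty => index 11.
Insert 817: h=5, slot 5 occupied => index 6.
Insert 821: h=12, slot 12 empty => index 12.
Insert 840: h=7, slot 7 empty => index 7.
Insert 415: h=7, slots 7,8,9 occupied => index 10.
Insert 125: h=1, slot 1 empty => index 1.
Insert 204: h=16, slot 16 occupied => index 0.
Table: [204, 125, _, _, _, 205, 817, 840, 214, 146, 415, 70, 821, _, _, _, 289]
Lookup 415: h=7, probe 7,8,9,10 → found at 10.

4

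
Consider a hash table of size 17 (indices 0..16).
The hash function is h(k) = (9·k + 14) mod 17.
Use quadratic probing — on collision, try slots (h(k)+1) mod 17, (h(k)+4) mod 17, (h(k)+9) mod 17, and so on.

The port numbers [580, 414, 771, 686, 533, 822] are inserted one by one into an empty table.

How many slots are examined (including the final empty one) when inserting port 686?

3

580: h=15 → slot 15
414: h=0 → slot 0
771: h=0, probe 0,1 → slot 1
686: h=0, probe 0,1,4 → slot 4
533: h=0, probe 0,1,4,9 → slot 9
822: h=0, probe 0,1,4,9,16 → slot 16
Table: [414, 771, —, —, 686, —, —, —, —, 533, —, —, —, —, —, 580, 822]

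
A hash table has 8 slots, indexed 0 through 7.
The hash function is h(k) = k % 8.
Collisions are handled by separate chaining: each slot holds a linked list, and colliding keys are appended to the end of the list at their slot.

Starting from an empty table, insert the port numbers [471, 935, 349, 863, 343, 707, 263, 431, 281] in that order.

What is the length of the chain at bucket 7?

6

Insert 471: h=7, bucket 7 empty -> new chain.
Insert 935: h=7, bucket 7 nonempty -> append to chain.
Insert 349: h=5, bucket 5 empty -> new chain.
Insert 863: h=7, bucket 7 nonempty -> append to chain.
Insert 343: h=7, bucket 7 nonempty -> append to chain.
Insert 707: h=3, bucket 3 empty -> new chain.
Insert 263: h=7, bucket 7 nonempty -> append to chain.
Insert 431: h=7, bucket 7 nonempty -> append to chain.
Insert 281: h=1, bucket 1 empty -> new chain.
Final buckets:
0: _
1: 281
2: _
3: 707
4: _
5: 349
6: _
7: 471 -> 935 -> 863 -> 343 -> 263 -> 431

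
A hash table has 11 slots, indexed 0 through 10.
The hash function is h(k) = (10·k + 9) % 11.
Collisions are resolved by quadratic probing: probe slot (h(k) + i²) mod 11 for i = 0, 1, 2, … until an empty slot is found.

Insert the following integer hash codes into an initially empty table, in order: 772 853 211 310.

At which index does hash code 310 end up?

772: h=7 -> slot 7
853: h=3 -> slot 3
211: h=7, probe 7,8 -> slot 8
310: h=7, probe 7,8,0 -> slot 0
Table: [310, _, _, 853, _, _, _, 772, 211, _, _]

0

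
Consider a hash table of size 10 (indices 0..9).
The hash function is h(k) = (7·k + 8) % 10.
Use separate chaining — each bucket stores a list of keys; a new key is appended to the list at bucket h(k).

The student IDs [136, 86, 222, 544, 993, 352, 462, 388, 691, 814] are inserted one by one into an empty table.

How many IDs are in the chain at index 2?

3

136 → bucket 0
86 → bucket 0 (collision)
222 → bucket 2
544 → bucket 6
993 → bucket 9
352 → bucket 2 (collision)
462 → bucket 2 (collision)
388 → bucket 4
691 → bucket 5
814 → bucket 6 (collision)
Final buckets:
0: 136 -> 86
1: —
2: 222 -> 352 -> 462
3: —
4: 388
5: 691
6: 544 -> 814
7: —
8: —
9: 993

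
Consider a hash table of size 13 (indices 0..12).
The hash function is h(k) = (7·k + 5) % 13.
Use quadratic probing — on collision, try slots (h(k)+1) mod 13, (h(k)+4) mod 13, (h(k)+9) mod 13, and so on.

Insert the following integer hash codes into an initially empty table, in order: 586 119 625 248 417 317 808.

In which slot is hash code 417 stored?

8

586 hashes to 12; slot 12 is free -> place at 12.
119 hashes to 6; slot 6 is free -> place at 6.
625 hashes to 12; 12 taken -> place at 0.
248 hashes to 12; 12,0 taken -> place at 3.
417 hashes to 12; 12,0,3 taken -> place at 8.
317 hashes to 1; slot 1 is free -> place at 1.
808 hashes to 6; 6 taken -> place at 7.
Table: [625, 317, -, 248, -, -, 119, 808, 417, -, -, -, 586]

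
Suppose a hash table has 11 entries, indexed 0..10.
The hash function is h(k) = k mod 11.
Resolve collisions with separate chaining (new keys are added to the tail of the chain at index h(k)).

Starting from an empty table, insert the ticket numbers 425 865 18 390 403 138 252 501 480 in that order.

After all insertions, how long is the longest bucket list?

425 -> bucket 7
865 -> bucket 7 (collision)
18 -> bucket 7 (collision)
390 -> bucket 5
403 -> bucket 7 (collision)
138 -> bucket 6
252 -> bucket 10
501 -> bucket 6 (collision)
480 -> bucket 7 (collision)
Final buckets:
0: .
1: .
2: .
3: .
4: .
5: 390
6: 138 -> 501
7: 425 -> 865 -> 18 -> 403 -> 480
8: .
9: .
10: 252

5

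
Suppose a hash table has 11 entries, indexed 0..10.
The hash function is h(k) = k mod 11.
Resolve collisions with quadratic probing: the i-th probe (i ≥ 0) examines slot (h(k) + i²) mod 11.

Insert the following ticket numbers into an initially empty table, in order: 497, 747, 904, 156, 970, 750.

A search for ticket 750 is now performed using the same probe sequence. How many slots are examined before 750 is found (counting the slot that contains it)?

Insert 497: h=2, slot 2 empty -> index 2.
Insert 747: h=10, slot 10 empty -> index 10.
Insert 904: h=2, slot 2 occupied -> index 3.
Insert 156: h=2, slots 2,3 occupied -> index 6.
Insert 970: h=2, slots 2,3,6 occupied -> index 0.
Insert 750: h=2, slots 2,3,6,0 occupied -> index 7.
Table: [970, ∅, 497, 904, ∅, ∅, 156, 750, ∅, ∅, 747]
Lookup 750: h=2, probe 2,3,6,0,7 → found at 7.

5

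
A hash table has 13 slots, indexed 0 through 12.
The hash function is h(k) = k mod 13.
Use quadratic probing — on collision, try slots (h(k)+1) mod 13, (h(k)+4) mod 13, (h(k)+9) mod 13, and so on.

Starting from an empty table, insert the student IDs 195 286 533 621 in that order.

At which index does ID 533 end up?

195: h=0 => slot 0
286: h=0, probe 0,1 => slot 1
533: h=0, probe 0,1,4 => slot 4
621: h=10 => slot 10
Table: [195, 286, ., ., 533, ., ., ., ., ., 621, ., .]

4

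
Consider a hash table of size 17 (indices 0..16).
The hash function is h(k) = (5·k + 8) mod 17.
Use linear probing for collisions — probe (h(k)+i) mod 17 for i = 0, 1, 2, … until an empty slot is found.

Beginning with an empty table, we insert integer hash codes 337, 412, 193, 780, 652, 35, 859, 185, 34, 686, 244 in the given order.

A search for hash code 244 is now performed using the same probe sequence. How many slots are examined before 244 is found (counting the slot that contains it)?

4

337: h=10 → slot 10
412: h=11 → slot 11
193: h=4 → slot 4
780: h=15 → slot 15
652: h=4, probe 4,5 → slot 5
35: h=13 → slot 13
859: h=2 → slot 2
185: h=15, probe 15,16 → slot 16
34: h=8 → slot 8
686: h=4, probe 4,5,6 → slot 6
244: h=4, probe 4,5,6,7 → slot 7
Table: [∅, ∅, 859, ∅, 193, 652, 686, 244, 34, ∅, 337, 412, ∅, 35, ∅, 780, 185]
Lookup 244: h=4, probe 4,5,6,7 → found at 7.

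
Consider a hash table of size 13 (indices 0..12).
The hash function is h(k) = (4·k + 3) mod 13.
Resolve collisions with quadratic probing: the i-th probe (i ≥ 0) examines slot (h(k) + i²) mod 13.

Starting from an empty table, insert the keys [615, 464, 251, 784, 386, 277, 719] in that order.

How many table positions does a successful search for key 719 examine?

5

615 hashes to 6; slot 6 is free -> place at 6.
464 hashes to 0; slot 0 is free -> place at 0.
251 hashes to 6; 6 taken -> place at 7.
784 hashes to 6; 6,7 taken -> place at 10.
386 hashes to 0; 0 taken -> place at 1.
277 hashes to 6; 6,7,10 taken -> place at 2.
719 hashes to 6; 6,7,10,2 taken -> place at 9.
Table: [464, 386, 277, -, -, -, 615, 251, -, 719, 784, -, -]
Lookup 719: h=6, probe 6,7,10,2,9 → found at 9.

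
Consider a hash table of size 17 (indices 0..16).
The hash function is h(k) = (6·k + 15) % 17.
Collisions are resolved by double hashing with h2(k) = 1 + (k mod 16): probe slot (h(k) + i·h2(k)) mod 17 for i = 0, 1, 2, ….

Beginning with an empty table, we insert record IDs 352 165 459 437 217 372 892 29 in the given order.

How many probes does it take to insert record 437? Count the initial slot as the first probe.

3

352: h=2 → slot 2
165: h=2, h2=6, probe 2,8 → slot 8
459: h=15 → slot 15
437: h=2, h2=6, probe 2,8,14 → slot 14
217: h=8, h2=10, probe 8,1 → slot 1
372: h=3 → slot 3
892: h=12 → slot 12
29: h=2, h2=14, probe 2,16 → slot 16
Table: [—, 217, 352, 372, —, —, —, —, 165, —, —, —, 892, —, 437, 459, 29]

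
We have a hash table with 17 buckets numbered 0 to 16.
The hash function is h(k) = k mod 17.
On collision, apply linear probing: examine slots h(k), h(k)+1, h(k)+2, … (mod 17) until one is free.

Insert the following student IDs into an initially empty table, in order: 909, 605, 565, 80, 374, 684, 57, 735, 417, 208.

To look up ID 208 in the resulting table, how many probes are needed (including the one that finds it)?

909: h=8 -> slot 8
605: h=10 -> slot 10
565: h=4 -> slot 4
80: h=12 -> slot 12
374: h=0 -> slot 0
684: h=4, probe 4,5 -> slot 5
57: h=6 -> slot 6
735: h=4, probe 4,5,6,7 -> slot 7
417: h=9 -> slot 9
208: h=4, probe 4,5,6,7,8,9,10,11 -> slot 11
Table: [374, _, _, _, 565, 684, 57, 735, 909, 417, 605, 208, 80, _, _, _, _]
Lookup 208: h=4, probe 4,5,6,7,8,9,10,11 → found at 11.

8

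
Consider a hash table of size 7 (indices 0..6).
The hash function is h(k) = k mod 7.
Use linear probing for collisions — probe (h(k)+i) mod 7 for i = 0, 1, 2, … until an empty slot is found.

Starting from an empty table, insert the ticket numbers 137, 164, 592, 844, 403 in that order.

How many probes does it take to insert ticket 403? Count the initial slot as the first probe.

4

Insert 137: h=4, slot 4 empty => index 4.
Insert 164: h=3, slot 3 empty => index 3.
Insert 592: h=4, slot 4 occupied => index 5.
Insert 844: h=4, slots 4,5 occupied => index 6.
Insert 403: h=4, slots 4,5,6 occupied => index 0.
Table: [403, _, _, 164, 137, 592, 844]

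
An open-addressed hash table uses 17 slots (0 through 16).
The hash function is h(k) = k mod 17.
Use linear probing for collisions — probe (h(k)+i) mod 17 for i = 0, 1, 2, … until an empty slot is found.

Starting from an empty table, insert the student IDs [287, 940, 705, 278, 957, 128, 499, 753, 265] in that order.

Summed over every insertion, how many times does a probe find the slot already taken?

287 hashes to 15; slot 15 is free → place at 15.
940 hashes to 5; slot 5 is free → place at 5.
705 hashes to 8; slot 8 is free → place at 8.
278 hashes to 6; slot 6 is free → place at 6.
957 hashes to 5; 5,6 taken → place at 7.
128 hashes to 9; slot 9 is free → place at 9.
499 hashes to 6; 6,7,8,9 taken → place at 10.
753 hashes to 5; 5,6,7,8,9,10 taken → place at 11.
265 hashes to 10; 10,11 taken → place at 12.
Table: [_, _, _, _, _, 940, 278, 957, 705, 128, 499, 753, 265, _, _, 287, _]

14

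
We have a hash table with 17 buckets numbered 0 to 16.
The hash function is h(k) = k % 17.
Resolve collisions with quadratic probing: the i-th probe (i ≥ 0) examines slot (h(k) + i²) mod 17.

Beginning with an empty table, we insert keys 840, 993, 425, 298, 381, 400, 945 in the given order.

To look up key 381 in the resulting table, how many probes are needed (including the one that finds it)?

840: h=7 => slot 7
993: h=7, probe 7,8 => slot 8
425: h=0 => slot 0
298: h=9 => slot 9
381: h=7, probe 7,8,11 => slot 11
400: h=9, probe 9,10 => slot 10
945: h=10, probe 10,11,14 => slot 14
Table: [425, ., ., ., ., ., ., 840, 993, 298, 400, 381, ., ., 945, ., .]
Lookup 381: h=7, probe 7,8,11 → found at 11.

3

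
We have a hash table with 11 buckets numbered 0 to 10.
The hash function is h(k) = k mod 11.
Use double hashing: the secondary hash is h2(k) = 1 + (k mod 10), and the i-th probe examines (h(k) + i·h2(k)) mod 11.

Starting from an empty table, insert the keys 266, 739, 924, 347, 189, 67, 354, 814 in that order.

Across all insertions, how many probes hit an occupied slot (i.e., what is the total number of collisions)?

7

266 hashes to 2; slot 2 is free → place at 2.
739 hashes to 2, h2=10; 2 taken → place at 1.
924 hashes to 0; slot 0 is free → place at 0.
347 hashes to 6; slot 6 is free → place at 6.
189 hashes to 2, h2=10; 2,1,0 taken → place at 10.
67 hashes to 1, h2=8; 1 taken → place at 9.
354 hashes to 2, h2=5; 2 taken → place at 7.
814 hashes to 0, h2=5; 0 taken → place at 5.
Table: [924, 739, 266, ., ., 814, 347, 354, ., 67, 189]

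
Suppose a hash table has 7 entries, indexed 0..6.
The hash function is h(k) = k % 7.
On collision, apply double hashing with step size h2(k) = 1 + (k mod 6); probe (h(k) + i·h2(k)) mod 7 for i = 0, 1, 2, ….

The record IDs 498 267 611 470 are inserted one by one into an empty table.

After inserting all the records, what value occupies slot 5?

498: h=1 => slot 1
267: h=1, h2=4, probe 1,5 => slot 5
611: h=2 => slot 2
470: h=1, h2=3, probe 1,4 => slot 4
Table: [-, 498, 611, -, 470, 267, -]

267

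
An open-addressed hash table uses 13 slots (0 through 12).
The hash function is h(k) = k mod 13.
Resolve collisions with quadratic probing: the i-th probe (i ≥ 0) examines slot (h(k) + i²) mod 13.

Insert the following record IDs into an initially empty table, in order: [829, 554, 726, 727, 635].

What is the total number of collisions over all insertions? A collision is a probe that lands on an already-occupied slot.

2

829: h=10 => slot 10
554: h=8 => slot 8
726: h=11 => slot 11
727: h=12 => slot 12
635: h=11, probe 11,12,2 => slot 2
Table: [∅, ∅, 635, ∅, ∅, ∅, ∅, ∅, 554, ∅, 829, 726, 727]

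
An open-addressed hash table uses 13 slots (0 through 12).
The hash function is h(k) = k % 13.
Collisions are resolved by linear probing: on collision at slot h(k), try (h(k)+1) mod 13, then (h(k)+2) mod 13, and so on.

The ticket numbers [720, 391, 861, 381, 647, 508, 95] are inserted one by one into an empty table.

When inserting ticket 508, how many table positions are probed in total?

2

720 hashes to 5; slot 5 is free -> place at 5.
391 hashes to 1; slot 1 is free -> place at 1.
861 hashes to 3; slot 3 is free -> place at 3.
381 hashes to 4; slot 4 is free -> place at 4.
647 hashes to 10; slot 10 is free -> place at 10.
508 hashes to 1; 1 taken -> place at 2.
95 hashes to 4; 4,5 taken -> place at 6.
Table: [∅, 391, 508, 861, 381, 720, 95, ∅, ∅, ∅, 647, ∅, ∅]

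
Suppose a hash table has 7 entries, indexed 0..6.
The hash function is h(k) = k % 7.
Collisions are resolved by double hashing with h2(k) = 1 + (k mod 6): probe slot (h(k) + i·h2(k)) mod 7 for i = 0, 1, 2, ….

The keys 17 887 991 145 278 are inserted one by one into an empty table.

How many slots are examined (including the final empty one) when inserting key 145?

17 hashes to 3; slot 3 is free => place at 3.
887 hashes to 5; slot 5 is free => place at 5.
991 hashes to 4; slot 4 is free => place at 4.
145 hashes to 5, h2=2; 5 taken => place at 0.
278 hashes to 5, h2=3; 5 taken => place at 1.
Table: [145, 278, ∅, 17, 991, 887, ∅]

2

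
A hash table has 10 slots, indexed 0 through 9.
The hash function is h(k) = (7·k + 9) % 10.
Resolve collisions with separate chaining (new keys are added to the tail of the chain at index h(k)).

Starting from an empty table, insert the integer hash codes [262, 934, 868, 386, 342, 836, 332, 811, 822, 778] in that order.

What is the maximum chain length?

4

262 → bucket 3
934 → bucket 7
868 → bucket 5
386 → bucket 1
342 → bucket 3 (collision)
836 → bucket 1 (collision)
332 → bucket 3 (collision)
811 → bucket 6
822 → bucket 3 (collision)
778 → bucket 5 (collision)
Final buckets:
0: ∅
1: 386 -> 836
2: ∅
3: 262 -> 342 -> 332 -> 822
4: ∅
5: 868 -> 778
6: 811
7: 934
8: ∅
9: ∅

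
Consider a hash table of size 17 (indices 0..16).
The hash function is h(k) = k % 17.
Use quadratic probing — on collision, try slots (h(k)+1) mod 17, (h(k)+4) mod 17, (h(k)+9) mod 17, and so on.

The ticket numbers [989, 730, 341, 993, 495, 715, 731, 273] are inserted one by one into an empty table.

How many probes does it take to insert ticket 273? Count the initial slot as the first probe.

4

989: h=3 -> slot 3
730: h=16 -> slot 16
341: h=1 -> slot 1
993: h=7 -> slot 7
495: h=2 -> slot 2
715: h=1, probe 1,2,5 -> slot 5
731: h=0 -> slot 0
273: h=1, probe 1,2,5,10 -> slot 10
Table: [731, 341, 495, 989, -, 715, -, 993, -, -, 273, -, -, -, -, -, 730]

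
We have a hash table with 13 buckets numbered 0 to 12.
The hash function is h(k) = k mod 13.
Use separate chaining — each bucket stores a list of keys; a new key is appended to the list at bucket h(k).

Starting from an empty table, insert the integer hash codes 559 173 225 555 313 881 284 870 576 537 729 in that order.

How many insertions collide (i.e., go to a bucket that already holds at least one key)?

Insert 559: h=0, bucket 0 empty -> new chain.
Insert 173: h=4, bucket 4 empty -> new chain.
Insert 225: h=4, bucket 4 nonempty -> append to chain.
Insert 555: h=9, bucket 9 empty -> new chain.
Insert 313: h=1, bucket 1 empty -> new chain.
Insert 881: h=10, bucket 10 empty -> new chain.
Insert 284: h=11, bucket 11 empty -> new chain.
Insert 870: h=12, bucket 12 empty -> new chain.
Insert 576: h=4, bucket 4 nonempty -> append to chain.
Insert 537: h=4, bucket 4 nonempty -> append to chain.
Insert 729: h=1, bucket 1 nonempty -> append to chain.
Final buckets:
0: 559
1: 313 -> 729
2: —
3: —
4: 173 -> 225 -> 576 -> 537
5: —
6: —
7: —
8: —
9: 555
10: 881
11: 284
12: 870

4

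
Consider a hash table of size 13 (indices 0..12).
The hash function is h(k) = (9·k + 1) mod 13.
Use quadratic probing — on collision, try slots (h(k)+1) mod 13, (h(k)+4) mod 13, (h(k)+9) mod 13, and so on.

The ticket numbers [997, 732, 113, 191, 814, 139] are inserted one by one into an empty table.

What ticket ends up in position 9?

997: h=4 -> slot 4
732: h=11 -> slot 11
113: h=4, probe 4,5 -> slot 5
191: h=4, probe 4,5,8 -> slot 8
814: h=8, probe 8,9 -> slot 9
139: h=4, probe 4,5,8,0 -> slot 0
Table: [139, —, —, —, 997, 113, —, —, 191, 814, —, 732, —]

814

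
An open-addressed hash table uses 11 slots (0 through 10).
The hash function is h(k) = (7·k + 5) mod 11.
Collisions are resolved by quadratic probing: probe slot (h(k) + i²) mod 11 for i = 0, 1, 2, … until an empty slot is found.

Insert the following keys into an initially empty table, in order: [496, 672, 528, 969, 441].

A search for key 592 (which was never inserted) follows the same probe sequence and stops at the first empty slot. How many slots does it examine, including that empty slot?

2

496 hashes to 1; slot 1 is free => place at 1.
672 hashes to 1; 1 taken => place at 2.
528 hashes to 5; slot 5 is free => place at 5.
969 hashes to 1; 1,2,5 taken => place at 10.
441 hashes to 1; 1,2,5,10 taken => place at 6.
Table: [∅, 496, 672, ∅, ∅, 528, 441, ∅, ∅, ∅, 969]
Lookup 592: h=2, probe 2,3 → slot 3 empty, not found.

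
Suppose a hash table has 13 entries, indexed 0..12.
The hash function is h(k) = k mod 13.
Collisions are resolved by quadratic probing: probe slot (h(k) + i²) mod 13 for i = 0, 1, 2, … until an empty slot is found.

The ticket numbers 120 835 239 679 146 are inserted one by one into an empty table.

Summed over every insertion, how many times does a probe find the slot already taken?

120 hashes to 3; slot 3 is free => place at 3.
835 hashes to 3; 3 taken => place at 4.
239 hashes to 5; slot 5 is free => place at 5.
679 hashes to 3; 3,4 taken => place at 7.
146 hashes to 3; 3,4,7 taken => place at 12.
Table: [-, -, -, 120, 835, 239, -, 679, -, -, -, -, 146]

6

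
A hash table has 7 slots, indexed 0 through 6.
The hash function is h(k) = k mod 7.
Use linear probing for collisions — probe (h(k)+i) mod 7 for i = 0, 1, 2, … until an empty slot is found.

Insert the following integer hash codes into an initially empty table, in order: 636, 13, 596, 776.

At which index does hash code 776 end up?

636 hashes to 6; slot 6 is free → place at 6.
13 hashes to 6; 6 taken → place at 0.
596 hashes to 1; slot 1 is free → place at 1.
776 hashes to 6; 6,0,1 taken → place at 2.
Table: [13, 596, 776, ., ., ., 636]

2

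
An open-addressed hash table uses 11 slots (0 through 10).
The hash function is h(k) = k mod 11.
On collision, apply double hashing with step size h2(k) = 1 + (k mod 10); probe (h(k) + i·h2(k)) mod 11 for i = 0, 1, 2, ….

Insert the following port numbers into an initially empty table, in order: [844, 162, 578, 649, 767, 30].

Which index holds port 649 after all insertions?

Insert 844: h=8, slot 8 empty => index 8.
Insert 162: h=8, h2=3, slot 8 occupied => index 0.
Insert 578: h=6, slot 6 empty => index 6.
Insert 649: h=0, h2=10, slot 0 occupied => index 10.
Insert 767: h=8, h2=8, slot 8 occupied => index 5.
Insert 30: h=8, h2=1, slot 8 occupied => index 9.
Table: [162, —, —, —, —, 767, 578, —, 844, 30, 649]

10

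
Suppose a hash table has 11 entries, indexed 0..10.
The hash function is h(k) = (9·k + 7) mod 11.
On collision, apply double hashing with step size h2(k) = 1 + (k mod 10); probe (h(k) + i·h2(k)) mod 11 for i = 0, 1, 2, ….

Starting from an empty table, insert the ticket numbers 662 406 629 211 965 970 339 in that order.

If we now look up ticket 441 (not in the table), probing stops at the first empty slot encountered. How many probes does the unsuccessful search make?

662: h=3 -> slot 3
406: h=9 -> slot 9
629: h=3, h2=10, probe 3,2 -> slot 2
211: h=3, h2=2, probe 3,5 -> slot 5
965: h=2, h2=6, probe 2,8 -> slot 8
970: h=3, h2=1, probe 3,4 -> slot 4
339: h=0 -> slot 0
Table: [339, _, 629, 662, 970, 211, _, _, 965, 406, _]
Lookup 441: h=5, h2=2, probe 5,7 → slot 7 empty, not found.

2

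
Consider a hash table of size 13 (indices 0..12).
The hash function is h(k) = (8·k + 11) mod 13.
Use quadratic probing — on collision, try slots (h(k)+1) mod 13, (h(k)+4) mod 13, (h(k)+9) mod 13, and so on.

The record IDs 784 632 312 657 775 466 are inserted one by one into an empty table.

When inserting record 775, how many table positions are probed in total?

3

784: h=4 → slot 4
632: h=10 → slot 10
312: h=11 → slot 11
657: h=2 → slot 2
775: h=10, probe 10,11,1 → slot 1
466: h=8 → slot 8
Table: [—, 775, 657, —, 784, —, —, —, 466, —, 632, 312, —]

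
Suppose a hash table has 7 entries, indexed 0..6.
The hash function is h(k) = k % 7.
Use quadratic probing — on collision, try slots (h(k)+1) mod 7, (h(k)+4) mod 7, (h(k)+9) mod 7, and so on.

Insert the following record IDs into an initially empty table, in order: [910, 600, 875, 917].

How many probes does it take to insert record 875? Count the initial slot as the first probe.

910: h=0 => slot 0
600: h=5 => slot 5
875: h=0, probe 0,1 => slot 1
917: h=0, probe 0,1,4 => slot 4
Table: [910, 875, _, _, 917, 600, _]

2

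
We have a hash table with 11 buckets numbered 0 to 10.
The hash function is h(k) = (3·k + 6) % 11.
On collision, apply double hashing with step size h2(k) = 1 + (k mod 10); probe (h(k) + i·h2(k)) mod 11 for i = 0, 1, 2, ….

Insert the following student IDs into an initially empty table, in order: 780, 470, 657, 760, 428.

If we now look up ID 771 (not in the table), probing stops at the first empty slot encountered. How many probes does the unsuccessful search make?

780: h=3 → slot 3
470: h=8 → slot 8
657: h=8, h2=8, probe 8,5 → slot 5
760: h=9 → slot 9
428: h=3, h2=9, probe 3,1 → slot 1
Table: [_, 428, _, 780, _, 657, _, _, 470, 760, _]
Lookup 771: h=9, h2=2, probe 9,0 → slot 0 empty, not found.

2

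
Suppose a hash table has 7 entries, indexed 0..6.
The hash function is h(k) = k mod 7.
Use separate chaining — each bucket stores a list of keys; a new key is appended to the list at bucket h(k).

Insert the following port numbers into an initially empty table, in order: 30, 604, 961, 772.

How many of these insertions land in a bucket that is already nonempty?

3

30 -> bucket 2
604 -> bucket 2 (collision)
961 -> bucket 2 (collision)
772 -> bucket 2 (collision)
Final buckets:
0: .
1: .
2: 30 -> 604 -> 961 -> 772
3: .
4: .
5: .
6: .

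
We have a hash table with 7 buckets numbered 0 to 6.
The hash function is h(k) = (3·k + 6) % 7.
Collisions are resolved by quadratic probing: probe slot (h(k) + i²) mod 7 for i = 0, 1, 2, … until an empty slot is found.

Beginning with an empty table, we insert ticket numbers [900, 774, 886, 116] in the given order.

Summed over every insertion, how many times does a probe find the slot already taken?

6

900: h=4 -> slot 4
774: h=4, probe 4,5 -> slot 5
886: h=4, probe 4,5,1 -> slot 1
116: h=4, probe 4,5,1,6 -> slot 6
Table: [., 886, ., ., 900, 774, 116]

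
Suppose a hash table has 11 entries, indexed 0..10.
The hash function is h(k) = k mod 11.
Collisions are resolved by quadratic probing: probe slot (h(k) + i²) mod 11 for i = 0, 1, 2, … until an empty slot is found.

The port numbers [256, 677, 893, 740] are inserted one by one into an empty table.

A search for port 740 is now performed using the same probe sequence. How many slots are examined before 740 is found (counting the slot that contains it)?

2

256: h=3 -> slot 3
677: h=6 -> slot 6
893: h=2 -> slot 2
740: h=3, probe 3,4 -> slot 4
Table: [—, —, 893, 256, 740, —, 677, —, —, —, —]
Lookup 740: h=3, probe 3,4 → found at 4.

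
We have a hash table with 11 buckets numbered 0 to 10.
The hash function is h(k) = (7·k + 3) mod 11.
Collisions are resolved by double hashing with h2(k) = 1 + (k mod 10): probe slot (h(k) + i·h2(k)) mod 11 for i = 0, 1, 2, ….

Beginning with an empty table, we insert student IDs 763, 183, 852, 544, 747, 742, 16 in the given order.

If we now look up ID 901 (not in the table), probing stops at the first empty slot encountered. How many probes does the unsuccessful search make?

4

763 hashes to 9; slot 9 is free → place at 9.
183 hashes to 8; slot 8 is free → place at 8.
852 hashes to 5; slot 5 is free → place at 5.
544 hashes to 5, h2=5; 5 taken → place at 10.
747 hashes to 7; slot 7 is free → place at 7.
742 hashes to 5, h2=3; 5,8 taken → place at 0.
16 hashes to 5, h2=7; 5 taken → place at 1.
Table: [742, 16, -, -, -, 852, -, 747, 183, 763, 544]
Lookup 901: h=7, h2=2, probe 7,9,0,2 → slot 2 empty, not found.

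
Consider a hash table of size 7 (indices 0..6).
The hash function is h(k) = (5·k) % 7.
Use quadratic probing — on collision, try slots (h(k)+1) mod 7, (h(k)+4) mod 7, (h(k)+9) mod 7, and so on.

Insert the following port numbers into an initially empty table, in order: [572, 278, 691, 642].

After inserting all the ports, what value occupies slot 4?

572

Insert 572: h=4, slot 4 empty → index 4.
Insert 278: h=4, slot 4 occupied → index 5.
Insert 691: h=4, slots 4,5 occupied → index 1.
Insert 642: h=4, slots 4,5,1 occupied → index 6.
Table: [_, 691, _, _, 572, 278, 642]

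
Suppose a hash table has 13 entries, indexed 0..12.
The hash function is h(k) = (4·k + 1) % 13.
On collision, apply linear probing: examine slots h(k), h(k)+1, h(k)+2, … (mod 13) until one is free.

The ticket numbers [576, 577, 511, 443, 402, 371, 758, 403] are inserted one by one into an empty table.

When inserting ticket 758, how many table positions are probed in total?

4

576 hashes to 4; slot 4 is free => place at 4.
577 hashes to 8; slot 8 is free => place at 8.
511 hashes to 4; 4 taken => place at 5.
443 hashes to 5; 5 taken => place at 6.
402 hashes to 10; slot 10 is free => place at 10.
371 hashes to 3; slot 3 is free => place at 3.
758 hashes to 4; 4,5,6 taken => place at 7.
403 hashes to 1; slot 1 is free => place at 1.
Table: [-, 403, -, 371, 576, 511, 443, 758, 577, -, 402, -, -]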